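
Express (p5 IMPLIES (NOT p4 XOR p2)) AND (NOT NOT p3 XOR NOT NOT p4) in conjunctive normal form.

(p5 IMPLIES (NOT p4 XOR p2)) AND (NOT NOT p3 XOR NOT NOT p4)
≡ (NOT p5 OR (NOT p4 XOR p2)) AND (NOT NOT p3 XOR NOT NOT p4)   [eliminate IMPLIES]
≡ (NOT p5 OR ((NOT p4 OR p2) AND NOT (NOT p4 AND p2))) AND (NOT NOT p3 XOR NOT NOT p4)   [expand XOR]
≡ (NOT p5 OR ((NOT p4 OR p2) AND NOT (NOT p4 AND p2))) AND (NOT NOT p3 OR NOT NOT p4) AND NOT (NOT NOT p3 AND NOT NOT p4)   [expand XOR]
≡ (NOT p5 OR ((NOT p4 OR p2) AND (NOT NOT p4 OR NOT p2))) AND (NOT NOT p3 OR NOT NOT p4) AND NOT (NOT NOT p3 AND NOT NOT p4)   [De Morgan]
≡ (NOT p5 OR ((NOT p4 OR p2) AND (p4 OR NOT p2))) AND (NOT NOT p3 OR NOT NOT p4) AND NOT (NOT NOT p3 AND NOT NOT p4)   [double negation]
≡ (NOT p5 OR ((NOT p4 OR p2) AND (p4 OR NOT p2))) AND (p3 OR NOT NOT p4) AND NOT (NOT NOT p3 AND NOT NOT p4)   [double negation]
≡ (NOT p5 OR ((NOT p4 OR p2) AND (p4 OR NOT p2))) AND (p3 OR p4) AND NOT (NOT NOT p3 AND NOT NOT p4)   [double negation]
≡ (NOT p5 OR ((NOT p4 OR p2) AND (p4 OR NOT p2))) AND (p3 OR p4) AND (NOT NOT NOT p3 OR NOT NOT NOT p4)   [De Morgan]
≡ (NOT p5 OR ((NOT p4 OR p2) AND (p4 OR NOT p2))) AND (p3 OR p4) AND (NOT p3 OR NOT NOT NOT p4)   [double negation]
≡ (NOT p5 OR ((NOT p4 OR p2) AND (p4 OR NOT p2))) AND (p3 OR p4) AND (NOT p3 OR NOT p4)   [double negation]
≡ (NOT p5 OR NOT p4 OR p2) AND (NOT p5 OR p4 OR NOT p2) AND (p3 OR p4) AND (NOT p3 OR NOT p4)   [distribute OR over AND]

(NOT p5 OR NOT p4 OR p2) AND (NOT p5 OR p4 OR NOT p2) AND (p3 OR p4) AND (NOT p3 OR NOT p4)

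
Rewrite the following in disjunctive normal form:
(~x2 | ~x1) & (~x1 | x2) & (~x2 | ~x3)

(~x2 | ~x1) & (~x1 | x2) & (~x2 | ~x3)
⇔ (~x2 & ~x1 & ~x2) | (~x2 & ~x1 & ~x3) | (~x2 & x2 & ~x2) | (~x2 & x2 & ~x3) | (~x1 & ~x1 & ~x2) | (~x1 & ~x1 & ~x3) | (~x1 & x2 & ~x2) | (~x1 & x2 & ~x3)   [distribute & over |]
⇔ (~x2 & ~x1) | (~x1 & ~x3)   [simplify]

(~x2 & ~x1) | (~x1 & ~x3)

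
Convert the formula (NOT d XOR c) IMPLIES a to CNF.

(d OR c OR a) AND (NOT c OR NOT d OR a)

(NOT d XOR c) IMPLIES a
≡ NOT (NOT d XOR c) OR a   — eliminate IMPLIES
≡ NOT ((NOT d OR c) AND NOT (NOT d AND c)) OR a   — expand XOR
≡ NOT (NOT d OR c) OR NOT NOT (NOT d AND c) OR a   — De Morgan
≡ (NOT NOT d AND NOT c) OR NOT NOT (NOT d AND c) OR a   — De Morgan
≡ (d AND NOT c) OR NOT NOT (NOT d AND c) OR a   — double negation
≡ (d AND NOT c) OR (NOT d AND c) OR a   — double negation
≡ (d OR NOT d OR a) AND (d OR c OR a) AND (NOT c OR NOT d OR a) AND (NOT c OR c OR a)   — distribute OR over AND
≡ (d OR c OR a) AND (NOT c OR NOT d OR a)   — simplify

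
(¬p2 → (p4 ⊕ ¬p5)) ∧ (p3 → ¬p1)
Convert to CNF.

(¬p2 → (p4 ⊕ ¬p5)) ∧ (p3 → ¬p1)
≡ (¬¬p2 ∨ (p4 ⊕ ¬p5)) ∧ (p3 → ¬p1)   — eliminate →
≡ (¬¬p2 ∨ ((p4 ∨ ¬p5) ∧ ¬(p4 ∧ ¬p5))) ∧ (p3 → ¬p1)   — expand ⊕
≡ (¬¬p2 ∨ ((p4 ∨ ¬p5) ∧ ¬(p4 ∧ ¬p5))) ∧ (¬p3 ∨ ¬p1)   — eliminate →
≡ (p2 ∨ ((p4 ∨ ¬p5) ∧ ¬(p4 ∧ ¬p5))) ∧ (¬p3 ∨ ¬p1)   — double negation
≡ (p2 ∨ ((p4 ∨ ¬p5) ∧ (¬p4 ∨ ¬¬p5))) ∧ (¬p3 ∨ ¬p1)   — De Morgan
≡ (p2 ∨ ((p4 ∨ ¬p5) ∧ (¬p4 ∨ p5))) ∧ (¬p3 ∨ ¬p1)   — double negation
≡ (p2 ∨ p4 ∨ ¬p5) ∧ (p2 ∨ ¬p4 ∨ p5) ∧ (¬p3 ∨ ¬p1)   — distribute ∨ over ∧

(p2 ∨ p4 ∨ ¬p5) ∧ (p2 ∨ ¬p4 ∨ p5) ∧ (¬p3 ∨ ¬p1)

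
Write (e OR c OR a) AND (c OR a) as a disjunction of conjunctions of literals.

(e OR c OR a) AND (c OR a)
⇔ (e AND c) OR (e AND a) OR (c AND c) OR (c AND a) OR (a AND c) OR (a AND a)   — distribute AND over OR
⇔ c OR a   — simplify

c OR a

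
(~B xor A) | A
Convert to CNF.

~B | A

(~B xor A) | A
≡ ((~B | A) & ~(~B & A)) | A
≡ ((~B | A) & (~~B | ~A)) | A
≡ ((~B | A) & (B | ~A)) | A
≡ (~B | A | A) & (B | ~A | A)
≡ ~B | A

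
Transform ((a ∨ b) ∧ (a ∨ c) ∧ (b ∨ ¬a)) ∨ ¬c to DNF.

(a ∧ b) ∨ (b ∧ c) ∨ ¬c

((a ∨ b) ∧ (a ∨ c) ∧ (b ∨ ¬a)) ∨ ¬c
≡ (a ∧ a ∧ b) ∨ (a ∧ a ∧ ¬a) ∨ (a ∧ c ∧ b) ∨ (a ∧ c ∧ ¬a) ∨ (b ∧ a ∧ b) ∨ (b ∧ a ∧ ¬a) ∨ (b ∧ c ∧ b) ∨ (b ∧ c ∧ ¬a) ∨ ¬c
≡ (a ∧ b) ∨ (b ∧ c) ∨ ¬c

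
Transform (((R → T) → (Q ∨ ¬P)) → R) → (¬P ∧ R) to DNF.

(((R → T) → (Q ∨ ¬P)) → R) → (¬P ∧ R)
⇔ ¬(((R → T) → (Q ∨ ¬P)) → R) ∨ (¬P ∧ R)   (eliminate →)
⇔ ¬(¬((R → T) → (Q ∨ ¬P)) ∨ R) ∨ (¬P ∧ R)   (eliminate →)
⇔ ¬(¬(¬(R → T) ∨ Q ∨ ¬P) ∨ R) ∨ (¬P ∧ R)   (eliminate →)
⇔ ¬(¬(¬(¬R ∨ T) ∨ Q ∨ ¬P) ∨ R) ∨ (¬P ∧ R)   (eliminate →)
⇔ (¬¬(¬(¬R ∨ T) ∨ Q ∨ ¬P) ∧ ¬R) ∨ (¬P ∧ R)   (De Morgan)
⇔ ((¬(¬R ∨ T) ∨ Q ∨ ¬P) ∧ ¬R) ∨ (¬P ∧ R)   (double negation)
⇔ (((¬¬R ∧ ¬T) ∨ Q ∨ ¬P) ∧ ¬R) ∨ (¬P ∧ R)   (De Morgan)
⇔ (((R ∧ ¬T) ∨ Q ∨ ¬P) ∧ ¬R) ∨ (¬P ∧ R)   (double negation)
⇔ (R ∧ ¬T ∧ ¬R) ∨ (Q ∧ ¬R) ∨ (¬P ∧ ¬R) ∨ (¬P ∧ R)   (distribute ∧ over ∨)
⇔ (Q ∧ ¬R) ∨ (¬P ∧ ¬R) ∨ (¬P ∧ R)   (simplify)

(Q ∧ ¬R) ∨ (¬P ∧ ¬R) ∨ (¬P ∧ R)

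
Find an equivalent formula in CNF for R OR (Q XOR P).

(R OR Q OR P) AND (R OR NOT Q OR NOT P)

R OR (Q XOR P)
≡ R OR ((Q OR P) AND NOT (Q AND P))   (expand XOR)
≡ R OR ((Q OR P) AND (NOT Q OR NOT P))   (De Morgan)
≡ (R OR Q OR P) AND (R OR NOT Q OR NOT P)   (distribute OR over AND)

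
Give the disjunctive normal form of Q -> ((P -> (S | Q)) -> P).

~Q | P

Q -> ((P -> (S | Q)) -> P)
≡ ~Q | ((P -> (S | Q)) -> P)   [eliminate ->]
≡ ~Q | ~(P -> (S | Q)) | P   [eliminate ->]
≡ ~Q | ~(~P | S | Q) | P   [eliminate ->]
≡ ~Q | (~~P & ~S & ~Q) | P   [De Morgan]
≡ ~Q | (P & ~S & ~Q) | P   [double negation]
≡ ~Q | P   [simplify]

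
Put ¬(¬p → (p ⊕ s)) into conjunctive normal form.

¬p ∧ (¬s ∨ p)

¬(¬p → (p ⊕ s))
≡ ¬(¬¬p ∨ (p ⊕ s))
≡ ¬(¬¬p ∨ ((p ∨ s) ∧ ¬(p ∧ s)))
≡ ¬¬¬p ∧ ¬((p ∨ s) ∧ ¬(p ∧ s))
≡ ¬p ∧ ¬((p ∨ s) ∧ ¬(p ∧ s))
≡ ¬p ∧ (¬(p ∨ s) ∨ ¬¬(p ∧ s))
≡ ¬p ∧ ((¬p ∧ ¬s) ∨ ¬¬(p ∧ s))
≡ ¬p ∧ ((¬p ∧ ¬s) ∨ (p ∧ s))
≡ ¬p ∧ (¬p ∨ p) ∧ (¬p ∨ s) ∧ (¬s ∨ p) ∧ (¬s ∨ s)
≡ ¬p ∧ (¬s ∨ p)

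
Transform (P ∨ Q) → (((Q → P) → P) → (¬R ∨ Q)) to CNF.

(P ∨ Q) → (((Q → P) → P) → (¬R ∨ Q))
≡ ¬(P ∨ Q) ∨ (((Q → P) → P) → (¬R ∨ Q))   [eliminate →]
≡ ¬(P ∨ Q) ∨ ¬((Q → P) → P) ∨ ¬R ∨ Q   [eliminate →]
≡ ¬(P ∨ Q) ∨ ¬(¬(Q → P) ∨ P) ∨ ¬R ∨ Q   [eliminate →]
≡ ¬(P ∨ Q) ∨ ¬(¬(¬Q ∨ P) ∨ P) ∨ ¬R ∨ Q   [eliminate →]
≡ (¬P ∧ ¬Q) ∨ ¬(¬(¬Q ∨ P) ∨ P) ∨ ¬R ∨ Q   [De Morgan]
≡ (¬P ∧ ¬Q) ∨ (¬¬(¬Q ∨ P) ∧ ¬P) ∨ ¬R ∨ Q   [De Morgan]
≡ (¬P ∧ ¬Q) ∨ ((¬Q ∨ P) ∧ ¬P) ∨ ¬R ∨ Q   [double negation]
≡ (¬P ∨ ¬Q ∨ P ∨ ¬R ∨ Q) ∧ (¬P ∨ ¬P ∨ ¬R ∨ Q) ∧ (¬Q ∨ ¬Q ∨ P ∨ ¬R ∨ Q) ∧ (¬Q ∨ ¬P ∨ ¬R ∨ Q)   [distribute ∨ over ∧]
≡ ¬P ∨ ¬R ∨ Q   [simplify]

¬P ∨ ¬R ∨ Q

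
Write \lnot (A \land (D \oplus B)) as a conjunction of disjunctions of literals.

\lnot (A \land (D \oplus B))
= \lnot (A \land (D \lor B) \land \lnot (D \land B))   (expand \oplus)
= \lnot A \lor \lnot (D \lor B) \lor \lnot \lnot (D \land B)   (De Morgan)
= \lnot A \lor (\lnot D \land \lnot B) \lor \lnot \lnot (D \land B)   (De Morgan)
= \lnot A \lor (\lnot D \land \lnot B) \lor (D \land B)   (double negation)
= (\lnot A \lor \lnot D \lor D) \land (\lnot A \lor \lnot D \lor B) \land (\lnot A \lor \lnot B \lor D) \land (\lnot A \lor \lnot B \lor B)   (distribute \lor over \land)
= (\lnot A \lor \lnot D \lor B) \land (\lnot A \lor \lnot B \lor D)   (simplify)

(\lnot A \lor \lnot D \lor B) \land (\lnot A \lor \lnot B \lor D)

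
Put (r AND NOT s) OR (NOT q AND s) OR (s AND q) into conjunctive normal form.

(r AND NOT s) OR (NOT q AND s) OR (s AND q)
= (r OR NOT q OR s) AND (r OR NOT q OR q) AND (r OR s OR s) AND (r OR s OR q) AND (NOT s OR NOT q OR s) AND (NOT s OR NOT q OR q) AND (NOT s OR s OR s) AND (NOT s OR s OR q)   [distribute OR over AND]
= r OR s   [simplify]

r OR s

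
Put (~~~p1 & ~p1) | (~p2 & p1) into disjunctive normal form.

(~~~p1 & ~p1) | (~p2 & p1)
≡ (~p1 & ~p1) | (~p2 & p1)   (double negation)
≡ ~p1 | (~p2 & p1)   (simplify)

~p1 | (~p2 & p1)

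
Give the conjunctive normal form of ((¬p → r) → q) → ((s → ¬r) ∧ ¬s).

((¬p → r) → q) → ((s → ¬r) ∧ ¬s)
= ¬((¬p → r) → q) ∨ ((s → ¬r) ∧ ¬s)   [eliminate →]
= ¬(¬(¬p → r) ∨ q) ∨ ((s → ¬r) ∧ ¬s)   [eliminate →]
= ¬(¬(¬¬p ∨ r) ∨ q) ∨ ((s → ¬r) ∧ ¬s)   [eliminate →]
= ¬(¬(¬¬p ∨ r) ∨ q) ∨ ((¬s ∨ ¬r) ∧ ¬s)   [eliminate →]
= (¬¬(¬¬p ∨ r) ∧ ¬q) ∨ ((¬s ∨ ¬r) ∧ ¬s)   [De Morgan]
= ((¬¬p ∨ r) ∧ ¬q) ∨ ((¬s ∨ ¬r) ∧ ¬s)   [double negation]
= ((p ∨ r) ∧ ¬q) ∨ ((¬s ∨ ¬r) ∧ ¬s)   [double negation]
= (p ∨ r ∨ ¬s ∨ ¬r) ∧ (p ∨ r ∨ ¬s) ∧ (¬q ∨ ¬s ∨ ¬r) ∧ (¬q ∨ ¬s)   [distribute ∨ over ∧]
= (p ∨ r ∨ ¬s) ∧ (¬q ∨ ¬s)   [simplify]

(p ∨ r ∨ ¬s) ∧ (¬q ∨ ¬s)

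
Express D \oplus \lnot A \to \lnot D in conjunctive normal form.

D \oplus \lnot A \to \lnot D
⇔ \lnot (D \oplus \lnot A) \lor \lnot D   (eliminate \to)
⇔ \lnot ((D \lor \lnot A) \land \lnot (D \land \lnot A)) \lor \lnot D   (expand \oplus)
⇔ \lnot (D \lor \lnot A) \lor \lnot \lnot (D \land \lnot A) \lor \lnot D   (De Morgan)
⇔ \lnot D \land \lnot \lnot A \lor \lnot \lnot (D \land \lnot A) \lor \lnot D   (De Morgan)
⇔ \lnot D \land A \lor \lnot \lnot (D \land \lnot A) \lor \lnot D   (double negation)
⇔ \lnot D \land A \lor D \land \lnot A \lor \lnot D   (double negation)
⇔ (\lnot D \lor D \lor \lnot D) \land (\lnot D \lor \lnot A \lor \lnot D) \land (A \lor D \lor \lnot D) \land (A \lor \lnot A \lor \lnot D)   (distribute \lor over \land)
⇔ \lnot D \lor \lnot A   (simplify)

\lnot D \lor \lnot A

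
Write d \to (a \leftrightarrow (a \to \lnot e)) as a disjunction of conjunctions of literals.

\lnot d \lor (\lnot e \land a)

d \to (a \leftrightarrow (a \to \lnot e))
= \lnot d \lor (a \leftrightarrow (a \to \lnot e))   [eliminate \to]
= \lnot d \lor ((a \to (a \to \lnot e)) \land ((a \to \lnot e) \to a))   [eliminate \leftrightarrow]
= \lnot d \lor ((\lnot a \lor (a \to \lnot e)) \land ((a \to \lnot e) \to a))   [eliminate \to]
= \lnot d \lor ((\lnot a \lor \lnot a \lor \lnot e) \land ((a \to \lnot e) \to a))   [eliminate \to]
= \lnot d \lor ((\lnot a \lor \lnot a \lor \lnot e) \land (\lnot (a \to \lnot e) \lor a))   [eliminate \to]
= \lnot d \lor ((\lnot a \lor \lnot a \lor \lnot e) \land (\lnot (\lnot a \lor \lnot e) \lor a))   [eliminate \to]
= \lnot d \lor ((\lnot a \lor \lnot a \lor \lnot e) \land ((\lnot \lnot a \land \lnot \lnot e) \lor a))   [De Morgan]
= \lnot d \lor ((\lnot a \lor \lnot a \lor \lnot e) \land ((a \land \lnot \lnot e) \lor a))   [double negation]
= \lnot d \lor ((\lnot a \lor \lnot a \lor \lnot e) \land ((a \land e) \lor a))   [double negation]
= \lnot d \lor (\lnot a \land a \land e) \lor (\lnot a \land a) \lor (\lnot a \land a \land e) \lor (\lnot a \land a) \lor (\lnot e \land a \land e) \lor (\lnot e \land a)   [distribute \land over \lor]
= \lnot d \lor (\lnot e \land a)   [simplify]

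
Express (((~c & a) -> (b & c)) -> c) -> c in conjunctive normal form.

c | ~a

(((~c & a) -> (b & c)) -> c) -> c
≡ ~(((~c & a) -> (b & c)) -> c) | c   — eliminate ->
≡ ~(~((~c & a) -> (b & c)) | c) | c   — eliminate ->
≡ ~(~(~(~c & a) | (b & c)) | c) | c   — eliminate ->
≡ (~~(~(~c & a) | (b & c)) & ~c) | c   — De Morgan
≡ ((~(~c & a) | (b & c)) & ~c) | c   — double negation
≡ ((~~c | ~a | (b & c)) & ~c) | c   — De Morgan
≡ ((c | ~a | (b & c)) & ~c) | c   — double negation
≡ (c | ~a | b | c) & (c | ~a | c | c) & (~c | c)   — distribute | over &
≡ c | ~a   — simplify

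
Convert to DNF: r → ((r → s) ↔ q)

¬r ∨ (r ∧ ¬s ∧ ¬q) ∨ (q ∧ s)

r → ((r → s) ↔ q)
⇔ ¬r ∨ ((r → s) ↔ q)   (eliminate →)
⇔ ¬r ∨ (((r → s) → q) ∧ (q → (r → s)))   (eliminate ↔)
⇔ ¬r ∨ ((¬(r → s) ∨ q) ∧ (q → (r → s)))   (eliminate →)
⇔ ¬r ∨ ((¬(¬r ∨ s) ∨ q) ∧ (q → (r → s)))   (eliminate →)
⇔ ¬r ∨ ((¬(¬r ∨ s) ∨ q) ∧ (¬q ∨ (r → s)))   (eliminate →)
⇔ ¬r ∨ ((¬(¬r ∨ s) ∨ q) ∧ (¬q ∨ ¬r ∨ s))   (eliminate →)
⇔ ¬r ∨ (((¬¬r ∧ ¬s) ∨ q) ∧ (¬q ∨ ¬r ∨ s))   (De Morgan)
⇔ ¬r ∨ (((r ∧ ¬s) ∨ q) ∧ (¬q ∨ ¬r ∨ s))   (double negation)
⇔ ¬r ∨ (r ∧ ¬s ∧ ¬q) ∨ (r ∧ ¬s ∧ ¬r) ∨ (r ∧ ¬s ∧ s) ∨ (q ∧ ¬q) ∨ (q ∧ ¬r) ∨ (q ∧ s)   (distribute ∧ over ∨)
⇔ ¬r ∨ (r ∧ ¬s ∧ ¬q) ∨ (q ∧ s)   (simplify)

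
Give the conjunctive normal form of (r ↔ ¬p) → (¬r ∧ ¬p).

(r ↔ ¬p) → (¬r ∧ ¬p)
≡ ¬(r ↔ ¬p) ∨ (¬r ∧ ¬p)   (eliminate →)
≡ ¬((r → ¬p) ∧ (¬p → r)) ∨ (¬r ∧ ¬p)   (eliminate ↔)
≡ ¬((¬r ∨ ¬p) ∧ (¬p → r)) ∨ (¬r ∧ ¬p)   (eliminate →)
≡ ¬((¬r ∨ ¬p) ∧ (¬¬p ∨ r)) ∨ (¬r ∧ ¬p)   (eliminate →)
≡ ¬(¬r ∨ ¬p) ∨ ¬(¬¬p ∨ r) ∨ (¬r ∧ ¬p)   (De Morgan)
≡ (¬¬r ∧ ¬¬p) ∨ ¬(¬¬p ∨ r) ∨ (¬r ∧ ¬p)   (De Morgan)
≡ (r ∧ ¬¬p) ∨ ¬(¬¬p ∨ r) ∨ (¬r ∧ ¬p)   (double negation)
≡ (r ∧ p) ∨ ¬(¬¬p ∨ r) ∨ (¬r ∧ ¬p)   (double negation)
≡ (r ∧ p) ∨ (¬¬¬p ∧ ¬r) ∨ (¬r ∧ ¬p)   (De Morgan)
≡ (r ∧ p) ∨ (¬p ∧ ¬r) ∨ (¬r ∧ ¬p)   (double negation)
≡ (r ∨ ¬p ∨ ¬r) ∧ (r ∨ ¬p ∨ ¬p) ∧ (r ∨ ¬r ∨ ¬r) ∧ (r ∨ ¬r ∨ ¬p) ∧ (p ∨ ¬p ∨ ¬r) ∧ (p ∨ ¬p ∨ ¬p) ∧ (p ∨ ¬r ∨ ¬r) ∧ (p ∨ ¬r ∨ ¬p)   (distribute ∨ over ∧)
≡ (r ∨ ¬p) ∧ (p ∨ ¬r)   (simplify)

(r ∨ ¬p) ∧ (p ∨ ¬r)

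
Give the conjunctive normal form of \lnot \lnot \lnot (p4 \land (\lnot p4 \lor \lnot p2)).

\lnot \lnot \lnot (p4 \land (\lnot p4 \lor \lnot p2))
≡ \lnot (p4 \land (\lnot p4 \lor \lnot p2))   (double negation)
≡ \lnot p4 \lor \lnot (\lnot p4 \lor \lnot p2)   (De Morgan)
≡ \lnot p4 \lor (\lnot \lnot p4 \land \lnot \lnot p2)   (De Morgan)
≡ \lnot p4 \lor (p4 \land \lnot \lnot p2)   (double negation)
≡ \lnot p4 \lor (p4 \land p2)   (double negation)
≡ (\lnot p4 \lor p4) \land (\lnot p4 \lor p2)   (distribute \lor over \land)
≡ \lnot p4 \lor p2   (simplify)

\lnot p4 \lor p2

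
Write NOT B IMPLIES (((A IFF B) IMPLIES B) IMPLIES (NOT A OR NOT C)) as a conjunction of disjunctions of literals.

NOT B IMPLIES (((A IFF B) IMPLIES B) IMPLIES (NOT A OR NOT C))
⇔ NOT NOT B OR (((A IFF B) IMPLIES B) IMPLIES (NOT A OR NOT C))   (eliminate IMPLIES)
⇔ NOT NOT B OR NOT ((A IFF B) IMPLIES B) OR NOT A OR NOT C   (eliminate IMPLIES)
⇔ NOT NOT B OR NOT (NOT (A IFF B) OR B) OR NOT A OR NOT C   (eliminate IMPLIES)
⇔ NOT NOT B OR NOT (NOT ((A IMPLIES B) AND (B IMPLIES A)) OR B) OR NOT A OR NOT C   (eliminate IFF)
⇔ NOT NOT B OR NOT (NOT ((NOT A OR B) AND (B IMPLIES A)) OR B) OR NOT A OR NOT C   (eliminate IMPLIES)
⇔ NOT NOT B OR NOT (NOT ((NOT A OR B) AND (NOT B OR A)) OR B) OR NOT A OR NOT C   (eliminate IMPLIES)
⇔ B OR NOT (NOT ((NOT A OR B) AND (NOT B OR A)) OR B) OR NOT A OR NOT C   (double negation)
⇔ B OR (NOT NOT ((NOT A OR B) AND (NOT B OR A)) AND NOT B) OR NOT A OR NOT C   (De Morgan)
⇔ B OR ((NOT A OR B) AND (NOT B OR A) AND NOT B) OR NOT A OR NOT C   (double negation)
⇔ (B OR NOT A OR B OR NOT A OR NOT C) AND (B OR NOT B OR A OR NOT A OR NOT C) AND (B OR NOT B OR NOT A OR NOT C)   (distribute OR over AND)
⇔ B OR NOT A OR NOT C   (simplify)

B OR NOT A OR NOT C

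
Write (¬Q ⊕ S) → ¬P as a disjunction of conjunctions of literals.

(Q ∧ ¬S) ∨ (S ∧ ¬Q) ∨ ¬P

(¬Q ⊕ S) → ¬P
≡ ¬(¬Q ⊕ S) ∨ ¬P   [eliminate →]
≡ ¬((¬Q ∧ ¬S) ∨ (¬¬Q ∧ S)) ∨ ¬P   [expand ⊕]
≡ (¬(¬Q ∧ ¬S) ∧ ¬(¬¬Q ∧ S)) ∨ ¬P   [De Morgan]
≡ ((¬¬Q ∨ ¬¬S) ∧ ¬(¬¬Q ∧ S)) ∨ ¬P   [De Morgan]
≡ ((Q ∨ ¬¬S) ∧ ¬(¬¬Q ∧ S)) ∨ ¬P   [double negation]
≡ ((Q ∨ S) ∧ ¬(¬¬Q ∧ S)) ∨ ¬P   [double negation]
≡ ((Q ∨ S) ∧ (¬¬¬Q ∨ ¬S)) ∨ ¬P   [De Morgan]
≡ ((Q ∨ S) ∧ (¬Q ∨ ¬S)) ∨ ¬P   [double negation]
≡ (Q ∧ ¬Q) ∨ (Q ∧ ¬S) ∨ (S ∧ ¬Q) ∨ (S ∧ ¬S) ∨ ¬P   [distribute ∧ over ∨]
≡ (Q ∧ ¬S) ∨ (S ∧ ¬Q) ∨ ¬P   [simplify]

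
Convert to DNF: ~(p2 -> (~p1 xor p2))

~(p2 -> (~p1 xor p2))
= ~(~p2 | (~p1 xor p2))
= ~(~p2 | (~p1 & ~p2) | (~~p1 & p2))
= ~~p2 & ~(~p1 & ~p2) & ~(~~p1 & p2)
= p2 & ~(~p1 & ~p2) & ~(~~p1 & p2)
= p2 & (~~p1 | ~~p2) & ~(~~p1 & p2)
= p2 & (p1 | ~~p2) & ~(~~p1 & p2)
= p2 & (p1 | p2) & ~(~~p1 & p2)
= p2 & (p1 | p2) & (~~~p1 | ~p2)
= p2 & (p1 | p2) & (~p1 | ~p2)
= (p2 & p1 & ~p1) | (p2 & p1 & ~p2) | (p2 & p2 & ~p1) | (p2 & p2 & ~p2)
= p2 & ~p1

p2 & ~p1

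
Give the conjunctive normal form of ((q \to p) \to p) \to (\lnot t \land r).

(\lnot q \lor p \lor \lnot t) \land (\lnot q \lor p \lor r) \land (\lnot p \lor \lnot t) \land (\lnot p \lor r)

((q \to p) \to p) \to (\lnot t \land r)
= \lnot ((q \to p) \to p) \lor (\lnot t \land r)
= \lnot (\lnot (q \to p) \lor p) \lor (\lnot t \land r)
= \lnot (\lnot (\lnot q \lor p) \lor p) \lor (\lnot t \land r)
= (\lnot \lnot (\lnot q \lor p) \land \lnot p) \lor (\lnot t \land r)
= ((\lnot q \lor p) \land \lnot p) \lor (\lnot t \land r)
= (\lnot q \lor p \lor \lnot t) \land (\lnot q \lor p \lor r) \land (\lnot p \lor \lnot t) \land (\lnot p \lor r)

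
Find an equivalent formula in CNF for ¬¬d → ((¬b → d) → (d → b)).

¬¬d → ((¬b → d) → (d → b))
≡ ¬¬¬d ∨ ((¬b → d) → (d → b))   [eliminate →]
≡ ¬¬¬d ∨ ¬(¬b → d) ∨ (d → b)   [eliminate →]
≡ ¬¬¬d ∨ ¬(¬¬b ∨ d) ∨ (d → b)   [eliminate →]
≡ ¬¬¬d ∨ ¬(¬¬b ∨ d) ∨ ¬d ∨ b   [eliminate →]
≡ ¬d ∨ ¬(¬¬b ∨ d) ∨ ¬d ∨ b   [double negation]
≡ ¬d ∨ (¬¬¬b ∧ ¬d) ∨ ¬d ∨ b   [De Morgan]
≡ ¬d ∨ (¬b ∧ ¬d) ∨ ¬d ∨ b   [double negation]
≡ (¬d ∨ ¬b ∨ ¬d ∨ b) ∧ (¬d ∨ ¬d ∨ ¬d ∨ b)   [distribute ∨ over ∧]
≡ ¬d ∨ b   [simplify]

¬d ∨ b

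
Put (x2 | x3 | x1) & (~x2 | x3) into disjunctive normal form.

(x2 | x3 | x1) & (~x2 | x3)
≡ (x2 & ~x2) | (x2 & x3) | (x3 & ~x2) | (x3 & x3) | (x1 & ~x2) | (x1 & x3)   [distribute & over |]
≡ x3 | (x1 & ~x2)   [simplify]

x3 | (x1 & ~x2)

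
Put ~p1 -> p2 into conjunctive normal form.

p1 | p2

~p1 -> p2
= ~~p1 | p2
= p1 | p2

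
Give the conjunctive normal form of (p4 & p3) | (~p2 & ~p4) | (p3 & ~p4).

(p4 & p3) | (~p2 & ~p4) | (p3 & ~p4)
= (p4 | ~p2 | p3) & (p4 | ~p2 | ~p4) & (p4 | ~p4 | p3) & (p4 | ~p4 | ~p4) & (p3 | ~p2 | p3) & (p3 | ~p2 | ~p4) & (p3 | ~p4 | p3) & (p3 | ~p4 | ~p4)   [distribute | over &]
= (p3 | ~p2) & (p3 | ~p4)   [simplify]

(p3 | ~p2) & (p3 | ~p4)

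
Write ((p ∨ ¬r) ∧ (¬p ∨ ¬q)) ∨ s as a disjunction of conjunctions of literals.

(p ∧ ¬q) ∨ (¬r ∧ ¬p) ∨ (¬r ∧ ¬q) ∨ s

((p ∨ ¬r) ∧ (¬p ∨ ¬q)) ∨ s
≡ (p ∧ ¬p) ∨ (p ∧ ¬q) ∨ (¬r ∧ ¬p) ∨ (¬r ∧ ¬q) ∨ s   [distribute ∧ over ∨]
≡ (p ∧ ¬q) ∨ (¬r ∧ ¬p) ∨ (¬r ∧ ¬q) ∨ s   [simplify]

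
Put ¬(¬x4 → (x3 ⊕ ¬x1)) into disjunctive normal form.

¬(¬x4 → (x3 ⊕ ¬x1))
= ¬(¬¬x4 ∨ (x3 ⊕ ¬x1))
= ¬(¬¬x4 ∨ (x3 ∧ ¬¬x1) ∨ (¬x3 ∧ ¬x1))
= ¬¬¬x4 ∧ ¬(x3 ∧ ¬¬x1) ∧ ¬(¬x3 ∧ ¬x1)
= ¬x4 ∧ ¬(x3 ∧ ¬¬x1) ∧ ¬(¬x3 ∧ ¬x1)
= ¬x4 ∧ (¬x3 ∨ ¬¬¬x1) ∧ ¬(¬x3 ∧ ¬x1)
= ¬x4 ∧ (¬x3 ∨ ¬x1) ∧ ¬(¬x3 ∧ ¬x1)
= ¬x4 ∧ (¬x3 ∨ ¬x1) ∧ (¬¬x3 ∨ ¬¬x1)
= ¬x4 ∧ (¬x3 ∨ ¬x1) ∧ (x3 ∨ ¬¬x1)
= ¬x4 ∧ (¬x3 ∨ ¬x1) ∧ (x3 ∨ x1)
= (¬x4 ∧ ¬x3 ∧ x3) ∨ (¬x4 ∧ ¬x3 ∧ x1) ∨ (¬x4 ∧ ¬x1 ∧ x3) ∨ (¬x4 ∧ ¬x1 ∧ x1)
= (¬x4 ∧ ¬x3 ∧ x1) ∨ (¬x4 ∧ ¬x1 ∧ x3)

(¬x4 ∧ ¬x3 ∧ x1) ∨ (¬x4 ∧ ¬x1 ∧ x3)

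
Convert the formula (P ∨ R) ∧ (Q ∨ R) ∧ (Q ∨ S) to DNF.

(P ∨ R) ∧ (Q ∨ R) ∧ (Q ∨ S)
≡ (P ∧ Q ∧ Q) ∨ (P ∧ Q ∧ S) ∨ (P ∧ R ∧ Q) ∨ (P ∧ R ∧ S) ∨ (R ∧ Q ∧ Q) ∨ (R ∧ Q ∧ S) ∨ (R ∧ R ∧ Q) ∨ (R ∧ R ∧ S)   (distribute ∧ over ∨)
≡ (P ∧ Q) ∨ (R ∧ Q) ∨ (R ∧ S)   (simplify)

(P ∧ Q) ∨ (R ∧ Q) ∨ (R ∧ S)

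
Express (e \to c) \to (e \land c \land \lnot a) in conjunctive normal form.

(e \to c) \to (e \land c \land \lnot a)
= \lnot (e \to c) \lor (e \land c \land \lnot a)   [eliminate \to]
= \lnot (\lnot e \lor c) \lor (e \land c \land \lnot a)   [eliminate \to]
= (\lnot \lnot e \land \lnot c) \lor (e \land c \land \lnot a)   [De Morgan]
= (e \land \lnot c) \lor (e \land c \land \lnot a)   [double negation]
= (e \lor e) \land (e \lor c) \land (e \lor \lnot a) \land (\lnot c \lor e) \land (\lnot c \lor c) \land (\lnot c \lor \lnot a)   [distribute \lor over \land]
= e \land (\lnot c \lor \lnot a)   [simplify]

e \land (\lnot c \lor \lnot a)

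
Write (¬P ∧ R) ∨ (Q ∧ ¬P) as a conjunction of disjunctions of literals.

¬P ∧ (R ∨ Q)

(¬P ∧ R) ∨ (Q ∧ ¬P)
≡ (¬P ∨ Q) ∧ (¬P ∨ ¬P) ∧ (R ∨ Q) ∧ (R ∨ ¬P)   (distribute ∨ over ∧)
≡ ¬P ∧ (R ∨ Q)   (simplify)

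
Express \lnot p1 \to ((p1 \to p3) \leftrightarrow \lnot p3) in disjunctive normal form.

\lnot p1 \to ((p1 \to p3) \leftrightarrow \lnot p3)
≡ \lnot \lnot p1 \lor ((p1 \to p3) \leftrightarrow \lnot p3)   (eliminate \to)
≡ \lnot \lnot p1 \lor (((p1 \to p3) \to \lnot p3) \land (\lnot p3 \to (p1 \to p3)))   (eliminate \leftrightarrow)
≡ \lnot \lnot p1 \lor ((\lnot (p1 \to p3) \lor \lnot p3) \land (\lnot p3 \to (p1 \to p3)))   (eliminate \to)
≡ \lnot \lnot p1 \lor ((\lnot (\lnot p1 \lor p3) \lor \lnot p3) \land (\lnot p3 \to (p1 \to p3)))   (eliminate \to)
≡ \lnot \lnot p1 \lor ((\lnot (\lnot p1 \lor p3) \lor \lnot p3) \land (\lnot \lnot p3 \lor (p1 \to p3)))   (eliminate \to)
≡ \lnot \lnot p1 \lor ((\lnot (\lnot p1 \lor p3) \lor \lnot p3) \land (\lnot \lnot p3 \lor \lnot p1 \lor p3))   (eliminate \to)
≡ p1 \lor ((\lnot (\lnot p1 \lor p3) \lor \lnot p3) \land (\lnot \lnot p3 \lor \lnot p1 \lor p3))   (double negation)
≡ p1 \lor (((\lnot \lnot p1 \land \lnot p3) \lor \lnot p3) \land (\lnot \lnot p3 \lor \lnot p1 \lor p3))   (De Morgan)
≡ p1 \lor (((p1 \land \lnot p3) \lor \lnot p3) \land (\lnot \lnot p3 \lor \lnot p1 \lor p3))   (double negation)
≡ p1 \lor (((p1 \land \lnot p3) \lor \lnot p3) \land (p3 \lor \lnot p1 \lor p3))   (double negation)
≡ p1 \lor (p1 \land \lnot p3 \land p3) \lor (p1 \land \lnot p3 \land \lnot p1) \lor (p1 \land \lnot p3 \land p3) \lor (\lnot p3 \land p3) \lor (\lnot p3 \land \lnot p1) \lor (\lnot p3 \land p3)   (distribute \land over \lor)
≡ p1 \lor (\lnot p3 \land \lnot p1)   (simplify)

p1 \lor (\lnot p3 \land \lnot p1)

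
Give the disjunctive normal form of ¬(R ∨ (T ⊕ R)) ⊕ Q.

¬(R ∨ (T ⊕ R)) ⊕ Q
⇔ ¬(R ∨ (T ⊕ R)) ∧ ¬Q ∨ ¬¬(R ∨ (T ⊕ R)) ∧ Q   — expand ⊕
⇔ ¬(R ∨ T ∧ ¬R ∨ ¬T ∧ R) ∧ ¬Q ∨ ¬¬(R ∨ (T ⊕ R)) ∧ Q   — expand ⊕
⇔ ¬(R ∨ T ∧ ¬R ∨ ¬T ∧ R) ∧ ¬Q ∨ ¬¬(R ∨ T ∧ ¬R ∨ ¬T ∧ R) ∧ Q   — expand ⊕
⇔ ¬R ∧ ¬(T ∧ ¬R) ∧ ¬(¬T ∧ R) ∧ ¬Q ∨ ¬¬(R ∨ T ∧ ¬R ∨ ¬T ∧ R) ∧ Q   — De Morgan
⇔ ¬R ∧ (¬T ∨ ¬¬R) ∧ ¬(¬T ∧ R) ∧ ¬Q ∨ ¬¬(R ∨ T ∧ ¬R ∨ ¬T ∧ R) ∧ Q   — De Morgan
⇔ ¬R ∧ (¬T ∨ R) ∧ ¬(¬T ∧ R) ∧ ¬Q ∨ ¬¬(R ∨ T ∧ ¬R ∨ ¬T ∧ R) ∧ Q   — double negation
⇔ ¬R ∧ (¬T ∨ R) ∧ (¬¬T ∨ ¬R) ∧ ¬Q ∨ ¬¬(R ∨ T ∧ ¬R ∨ ¬T ∧ R) ∧ Q   — De Morgan
⇔ ¬R ∧ (¬T ∨ R) ∧ (T ∨ ¬R) ∧ ¬Q ∨ ¬¬(R ∨ T ∧ ¬R ∨ ¬T ∧ R) ∧ Q   — double negation
⇔ ¬R ∧ (¬T ∨ R) ∧ (T ∨ ¬R) ∧ ¬Q ∨ (R ∨ T ∧ ¬R ∨ ¬T ∧ R) ∧ Q   — double negation
⇔ ¬R ∧ ¬T ∧ T ∧ ¬Q ∨ ¬R ∧ ¬T ∧ ¬R ∧ ¬Q ∨ ¬R ∧ R ∧ T ∧ ¬Q ∨ ¬R ∧ R ∧ ¬R ∧ ¬Q ∨ R ∧ Q ∨ T ∧ ¬R ∧ Q ∨ ¬T ∧ R ∧ Q   — distribute ∧ over ∨
⇔ ¬R ∧ ¬T ∧ ¬Q ∨ R ∧ Q ∨ T ∧ ¬R ∧ Q   — simplify

¬R ∧ ¬T ∧ ¬Q ∨ R ∧ Q ∨ T ∧ ¬R ∧ Q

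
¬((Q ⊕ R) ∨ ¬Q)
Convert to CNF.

¬((Q ⊕ R) ∨ ¬Q)
= ¬(((Q ∨ R) ∧ ¬(Q ∧ R)) ∨ ¬Q)   — expand ⊕
= ¬((Q ∨ R) ∧ ¬(Q ∧ R)) ∧ ¬¬Q   — De Morgan
= (¬(Q ∨ R) ∨ ¬¬(Q ∧ R)) ∧ ¬¬Q   — De Morgan
= ((¬Q ∧ ¬R) ∨ ¬¬(Q ∧ R)) ∧ ¬¬Q   — De Morgan
= ((¬Q ∧ ¬R) ∨ (Q ∧ R)) ∧ ¬¬Q   — double negation
= ((¬Q ∧ ¬R) ∨ (Q ∧ R)) ∧ Q   — double negation
= (¬Q ∨ Q) ∧ (¬Q ∨ R) ∧ (¬R ∨ Q) ∧ (¬R ∨ R) ∧ Q   — distribute ∨ over ∧
= (¬Q ∨ R) ∧ Q   — simplify

(¬Q ∨ R) ∧ Q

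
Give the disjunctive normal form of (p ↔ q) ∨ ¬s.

(¬p ∧ ¬q) ∨ (q ∧ p) ∨ ¬s

(p ↔ q) ∨ ¬s
⇔ ((p → q) ∧ (q → p)) ∨ ¬s   [eliminate ↔]
⇔ ((¬p ∨ q) ∧ (q → p)) ∨ ¬s   [eliminate →]
⇔ ((¬p ∨ q) ∧ (¬q ∨ p)) ∨ ¬s   [eliminate →]
⇔ (¬p ∧ ¬q) ∨ (¬p ∧ p) ∨ (q ∧ ¬q) ∨ (q ∧ p) ∨ ¬s   [distribute ∧ over ∨]
⇔ (¬p ∧ ¬q) ∨ (q ∧ p) ∨ ¬s   [simplify]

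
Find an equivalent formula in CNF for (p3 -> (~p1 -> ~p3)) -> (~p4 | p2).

(p3 -> (~p1 -> ~p3)) -> (~p4 | p2)
≡ ~(p3 -> (~p1 -> ~p3)) | ~p4 | p2   (eliminate ->)
≡ ~(~p3 | (~p1 -> ~p3)) | ~p4 | p2   (eliminate ->)
≡ ~(~p3 | ~~p1 | ~p3) | ~p4 | p2   (eliminate ->)
≡ (~~p3 & ~~~p1 & ~~p3) | ~p4 | p2   (De Morgan)
≡ (p3 & ~~~p1 & ~~p3) | ~p4 | p2   (double negation)
≡ (p3 & ~p1 & ~~p3) | ~p4 | p2   (double negation)
≡ (p3 & ~p1 & p3) | ~p4 | p2   (double negation)
≡ (p3 | ~p4 | p2) & (~p1 | ~p4 | p2) & (p3 | ~p4 | p2)   (distribute | over &)
≡ (p3 | ~p4 | p2) & (~p1 | ~p4 | p2)   (simplify)

(p3 | ~p4 | p2) & (~p1 | ~p4 | p2)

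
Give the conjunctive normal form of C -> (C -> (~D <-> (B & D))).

(~C | D) & (~C | ~B | ~D)

C -> (C -> (~D <-> (B & D)))
⇔ ~C | (C -> (~D <-> (B & D)))
⇔ ~C | ~C | (~D <-> (B & D))
⇔ ~C | ~C | ((~D -> (B & D)) & ((B & D) -> ~D))
⇔ ~C | ~C | ((~~D | (B & D)) & ((B & D) -> ~D))
⇔ ~C | ~C | ((~~D | (B & D)) & (~(B & D) | ~D))
⇔ ~C | ~C | ((D | (B & D)) & (~(B & D) | ~D))
⇔ ~C | ~C | ((D | (B & D)) & (~B | ~D | ~D))
⇔ (~C | ~C | D | B) & (~C | ~C | D | D) & (~C | ~C | ~B | ~D | ~D)
⇔ (~C | D) & (~C | ~B | ~D)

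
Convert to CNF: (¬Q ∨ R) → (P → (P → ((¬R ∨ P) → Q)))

Q ∨ ¬P

(¬Q ∨ R) → (P → (P → ((¬R ∨ P) → Q)))
= ¬(¬Q ∨ R) ∨ (P → (P → ((¬R ∨ P) → Q)))   (eliminate →)
= ¬(¬Q ∨ R) ∨ ¬P ∨ (P → ((¬R ∨ P) → Q))   (eliminate →)
= ¬(¬Q ∨ R) ∨ ¬P ∨ ¬P ∨ ((¬R ∨ P) → Q)   (eliminate →)
= ¬(¬Q ∨ R) ∨ ¬P ∨ ¬P ∨ ¬(¬R ∨ P) ∨ Q   (eliminate →)
= (¬¬Q ∧ ¬R) ∨ ¬P ∨ ¬P ∨ ¬(¬R ∨ P) ∨ Q   (De Morgan)
= (Q ∧ ¬R) ∨ ¬P ∨ ¬P ∨ ¬(¬R ∨ P) ∨ Q   (double negation)
= (Q ∧ ¬R) ∨ ¬P ∨ ¬P ∨ (¬¬R ∧ ¬P) ∨ Q   (De Morgan)
= (Q ∧ ¬R) ∨ ¬P ∨ ¬P ∨ (R ∧ ¬P) ∨ Q   (double negation)
= (Q ∨ ¬P ∨ ¬P ∨ R ∨ Q) ∧ (Q ∨ ¬P ∨ ¬P ∨ ¬P ∨ Q) ∧ (¬R ∨ ¬P ∨ ¬P ∨ R ∨ Q) ∧ (¬R ∨ ¬P ∨ ¬P ∨ ¬P ∨ Q)   (distribute ∨ over ∧)
= Q ∨ ¬P   (simplify)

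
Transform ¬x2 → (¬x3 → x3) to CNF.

¬x2 → (¬x3 → x3)
≡ ¬¬x2 ∨ (¬x3 → x3)   (eliminate →)
≡ ¬¬x2 ∨ ¬¬x3 ∨ x3   (eliminate →)
≡ x2 ∨ ¬¬x3 ∨ x3   (double negation)
≡ x2 ∨ x3 ∨ x3   (double negation)
≡ x2 ∨ x3   (simplify)

x2 ∨ x3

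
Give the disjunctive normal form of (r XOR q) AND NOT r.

NOT r AND q

(r XOR q) AND NOT r
= ((r AND NOT q) OR (NOT r AND q)) AND NOT r   — expand XOR
= (r AND NOT q AND NOT r) OR (NOT r AND q AND NOT r)   — distribute AND over OR
= NOT r AND q   — simplify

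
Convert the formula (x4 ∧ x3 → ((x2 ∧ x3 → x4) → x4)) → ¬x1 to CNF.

(x4 ∧ x3 → ((x2 ∧ x3 → x4) → x4)) → ¬x1
≡ ¬(x4 ∧ x3 → ((x2 ∧ x3 → x4) → x4)) ∨ ¬x1   — eliminate →
≡ ¬(¬(x4 ∧ x3) ∨ ((x2 ∧ x3 → x4) → x4)) ∨ ¬x1   — eliminate →
≡ ¬(¬(x4 ∧ x3) ∨ ¬(x2 ∧ x3 → x4) ∨ x4) ∨ ¬x1   — eliminate →
≡ ¬(¬(x4 ∧ x3) ∨ ¬(¬(x2 ∧ x3) ∨ x4) ∨ x4) ∨ ¬x1   — eliminate →
≡ ¬¬(x4 ∧ x3) ∧ ¬¬(¬(x2 ∧ x3) ∨ x4) ∧ ¬x4 ∨ ¬x1   — De Morgan
≡ x4 ∧ x3 ∧ ¬¬(¬(x2 ∧ x3) ∨ x4) ∧ ¬x4 ∨ ¬x1   — double negation
≡ x4 ∧ x3 ∧ (¬(x2 ∧ x3) ∨ x4) ∧ ¬x4 ∨ ¬x1   — double negation
≡ x4 ∧ x3 ∧ (¬x2 ∨ ¬x3 ∨ x4) ∧ ¬x4 ∨ ¬x1   — De Morgan
≡ (x4 ∨ ¬x1) ∧ (x3 ∨ ¬x1) ∧ (¬x2 ∨ ¬x3 ∨ x4 ∨ ¬x1) ∧ (¬x4 ∨ ¬x1)   — distribute ∨ over ∧
≡ (x4 ∨ ¬x1) ∧ (x3 ∨ ¬x1) ∧ (¬x4 ∨ ¬x1)   — simplify

(x4 ∨ ¬x1) ∧ (x3 ∨ ¬x1) ∧ (¬x4 ∨ ¬x1)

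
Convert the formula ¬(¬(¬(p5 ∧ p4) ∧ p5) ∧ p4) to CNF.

(¬p5 ∨ ¬p4) ∧ (p5 ∨ ¬p4)

¬(¬(¬(p5 ∧ p4) ∧ p5) ∧ p4)
≡ ¬¬(¬(p5 ∧ p4) ∧ p5) ∨ ¬p4   [De Morgan]
≡ (¬(p5 ∧ p4) ∧ p5) ∨ ¬p4   [double negation]
≡ ((¬p5 ∨ ¬p4) ∧ p5) ∨ ¬p4   [De Morgan]
≡ (¬p5 ∨ ¬p4 ∨ ¬p4) ∧ (p5 ∨ ¬p4)   [distribute ∨ over ∧]
≡ (¬p5 ∨ ¬p4) ∧ (p5 ∨ ¬p4)   [simplify]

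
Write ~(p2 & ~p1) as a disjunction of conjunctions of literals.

~(p2 & ~p1)
= ~p2 | ~~p1   [De Morgan]
= ~p2 | p1   [double negation]

~p2 | p1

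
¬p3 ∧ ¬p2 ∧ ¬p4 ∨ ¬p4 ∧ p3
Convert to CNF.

(¬p2 ∨ p3) ∧ ¬p4

¬p3 ∧ ¬p2 ∧ ¬p4 ∨ ¬p4 ∧ p3
⇔ (¬p3 ∨ ¬p4) ∧ (¬p3 ∨ p3) ∧ (¬p2 ∨ ¬p4) ∧ (¬p2 ∨ p3) ∧ (¬p4 ∨ ¬p4) ∧ (¬p4 ∨ p3)   (distribute ∨ over ∧)
⇔ (¬p2 ∨ p3) ∧ ¬p4   (simplify)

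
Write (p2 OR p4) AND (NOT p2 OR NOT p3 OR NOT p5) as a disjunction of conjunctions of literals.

(p2 AND NOT p3) OR (p2 AND NOT p5) OR (p4 AND NOT p2) OR (p4 AND NOT p3) OR (p4 AND NOT p5)

(p2 OR p4) AND (NOT p2 OR NOT p3 OR NOT p5)
≡ (p2 AND NOT p2) OR (p2 AND NOT p3) OR (p2 AND NOT p5) OR (p4 AND NOT p2) OR (p4 AND NOT p3) OR (p4 AND NOT p5)   [distribute AND over OR]
≡ (p2 AND NOT p3) OR (p2 AND NOT p5) OR (p4 AND NOT p2) OR (p4 AND NOT p3) OR (p4 AND NOT p5)   [simplify]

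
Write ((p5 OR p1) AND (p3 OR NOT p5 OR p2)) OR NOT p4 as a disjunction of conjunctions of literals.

((p5 OR p1) AND (p3 OR NOT p5 OR p2)) OR NOT p4
⇔ (p5 AND p3) OR (p5 AND NOT p5) OR (p5 AND p2) OR (p1 AND p3) OR (p1 AND NOT p5) OR (p1 AND p2) OR NOT p4   — distribute AND over OR
⇔ (p5 AND p3) OR (p5 AND p2) OR (p1 AND p3) OR (p1 AND NOT p5) OR (p1 AND p2) OR NOT p4   — simplify

(p5 AND p3) OR (p5 AND p2) OR (p1 AND p3) OR (p1 AND NOT p5) OR (p1 AND p2) OR NOT p4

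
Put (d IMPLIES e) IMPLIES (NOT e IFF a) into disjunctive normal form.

(d AND NOT e) OR (e AND NOT a) OR (a AND NOT e)

(d IMPLIES e) IMPLIES (NOT e IFF a)
= NOT (d IMPLIES e) OR (NOT e IFF a)   [eliminate IMPLIES]
= NOT (NOT d OR e) OR (NOT e IFF a)   [eliminate IMPLIES]
= NOT (NOT d OR e) OR ((NOT e IMPLIES a) AND (a IMPLIES NOT e))   [eliminate IFF]
= NOT (NOT d OR e) OR ((NOT NOT e OR a) AND (a IMPLIES NOT e))   [eliminate IMPLIES]
= NOT (NOT d OR e) OR ((NOT NOT e OR a) AND (NOT a OR NOT e))   [eliminate IMPLIES]
= (NOT NOT d AND NOT e) OR ((NOT NOT e OR a) AND (NOT a OR NOT e))   [De Morgan]
= (d AND NOT e) OR ((NOT NOT e OR a) AND (NOT a OR NOT e))   [double negation]
= (d AND NOT e) OR ((e OR a) AND (NOT a OR NOT e))   [double negation]
= (d AND NOT e) OR (e AND NOT a) OR (e AND NOT e) OR (a AND NOT a) OR (a AND NOT e)   [distribute AND over OR]
= (d AND NOT e) OR (e AND NOT a) OR (a AND NOT e)   [simplify]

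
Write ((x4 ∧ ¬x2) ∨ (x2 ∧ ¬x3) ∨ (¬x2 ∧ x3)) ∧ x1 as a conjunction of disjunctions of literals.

((x4 ∧ ¬x2) ∨ (x2 ∧ ¬x3) ∨ (¬x2 ∧ x3)) ∧ x1
= (x4 ∨ x2 ∨ ¬x2) ∧ (x4 ∨ x2 ∨ x3) ∧ (x4 ∨ ¬x3 ∨ ¬x2) ∧ (x4 ∨ ¬x3 ∨ x3) ∧ (¬x2 ∨ x2 ∨ ¬x2) ∧ (¬x2 ∨ x2 ∨ x3) ∧ (¬x2 ∨ ¬x3 ∨ ¬x2) ∧ (¬x2 ∨ ¬x3 ∨ x3) ∧ x1   [distribute ∨ over ∧]
= (x4 ∨ x2 ∨ x3) ∧ (¬x2 ∨ ¬x3) ∧ x1   [simplify]

(x4 ∨ x2 ∨ x3) ∧ (¬x2 ∨ ¬x3) ∧ x1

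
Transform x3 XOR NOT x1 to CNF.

x3 XOR NOT x1
≡ (x3 OR NOT x1) AND NOT (x3 AND NOT x1)   (expand XOR)
≡ (x3 OR NOT x1) AND (NOT x3 OR NOT NOT x1)   (De Morgan)
≡ (x3 OR NOT x1) AND (NOT x3 OR x1)   (double negation)

(x3 OR NOT x1) AND (NOT x3 OR x1)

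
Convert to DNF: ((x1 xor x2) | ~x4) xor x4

((x1 xor x2) | ~x4) xor x4
≡ (((x1 xor x2) | ~x4) & ~x4) | (~((x1 xor x2) | ~x4) & x4)   [expand xor]
≡ (((x1 & ~x2) | (~x1 & x2) | ~x4) & ~x4) | (~((x1 xor x2) | ~x4) & x4)   [expand xor]
≡ (((x1 & ~x2) | (~x1 & x2) | ~x4) & ~x4) | (~((x1 & ~x2) | (~x1 & x2) | ~x4) & x4)   [expand xor]
≡ (((x1 & ~x2) | (~x1 & x2) | ~x4) & ~x4) | (~(x1 & ~x2) & ~(~x1 & x2) & ~~x4 & x4)   [De Morgan]
≡ (((x1 & ~x2) | (~x1 & x2) | ~x4) & ~x4) | ((~x1 | ~~x2) & ~(~x1 & x2) & ~~x4 & x4)   [De Morgan]
≡ (((x1 & ~x2) | (~x1 & x2) | ~x4) & ~x4) | ((~x1 | x2) & ~(~x1 & x2) & ~~x4 & x4)   [double negation]
≡ (((x1 & ~x2) | (~x1 & x2) | ~x4) & ~x4) | ((~x1 | x2) & (~~x1 | ~x2) & ~~x4 & x4)   [De Morgan]
≡ (((x1 & ~x2) | (~x1 & x2) | ~x4) & ~x4) | ((~x1 | x2) & (x1 | ~x2) & ~~x4 & x4)   [double negation]
≡ (((x1 & ~x2) | (~x1 & x2) | ~x4) & ~x4) | ((~x1 | x2) & (x1 | ~x2) & x4 & x4)   [double negation]
≡ (x1 & ~x2 & ~x4) | (~x1 & x2 & ~x4) | (~x4 & ~x4) | (~x1 & x1 & x4 & x4) | (~x1 & ~x2 & x4 & x4) | (x2 & x1 & x4 & x4) | (x2 & ~x2 & x4 & x4)   [distribute & over |]
≡ ~x4 | (~x1 & ~x2 & x4) | (x2 & x1 & x4)   [simplify]

~x4 | (~x1 & ~x2 & x4) | (x2 & x1 & x4)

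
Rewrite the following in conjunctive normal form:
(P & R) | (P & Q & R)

P & R

(P & R) | (P & Q & R)
= (P | P) & (P | Q) & (P | R) & (R | P) & (R | Q) & (R | R)   (distribute | over &)
= P & R   (simplify)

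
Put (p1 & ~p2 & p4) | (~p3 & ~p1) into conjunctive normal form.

(p1 & ~p2 & p4) | (~p3 & ~p1)
≡ (p1 | ~p3) & (p1 | ~p1) & (~p2 | ~p3) & (~p2 | ~p1) & (p4 | ~p3) & (p4 | ~p1)   [distribute | over &]
≡ (p1 | ~p3) & (~p2 | ~p3) & (~p2 | ~p1) & (p4 | ~p3) & (p4 | ~p1)   [simplify]

(p1 | ~p3) & (~p2 | ~p3) & (~p2 | ~p1) & (p4 | ~p3) & (p4 | ~p1)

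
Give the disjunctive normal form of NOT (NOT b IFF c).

(NOT b AND NOT c) OR (c AND b)

NOT (NOT b IFF c)
≡ NOT ((NOT b IMPLIES c) AND (c IMPLIES NOT b))   [eliminate IFF]
≡ NOT ((NOT NOT b OR c) AND (c IMPLIES NOT b))   [eliminate IMPLIES]
≡ NOT ((NOT NOT b OR c) AND (NOT c OR NOT b))   [eliminate IMPLIES]
≡ NOT (NOT NOT b OR c) OR NOT (NOT c OR NOT b)   [De Morgan]
≡ (NOT NOT NOT b AND NOT c) OR NOT (NOT c OR NOT b)   [De Morgan]
≡ (NOT b AND NOT c) OR NOT (NOT c OR NOT b)   [double negation]
≡ (NOT b AND NOT c) OR (NOT NOT c AND NOT NOT b)   [De Morgan]
≡ (NOT b AND NOT c) OR (c AND NOT NOT b)   [double negation]
≡ (NOT b AND NOT c) OR (c AND b)   [double negation]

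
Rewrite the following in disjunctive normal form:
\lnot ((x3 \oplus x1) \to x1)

x3 \land \lnot x1

\lnot ((x3 \oplus x1) \to x1)
= \lnot (\lnot (x3 \oplus x1) \lor x1)   [eliminate \to]
= \lnot (\lnot ((x3 \land \lnot x1) \lor (\lnot x3 \land x1)) \lor x1)   [expand \oplus]
= \lnot \lnot ((x3 \land \lnot x1) \lor (\lnot x3 \land x1)) \land \lnot x1   [De Morgan]
= ((x3 \land \lnot x1) \lor (\lnot x3 \land x1)) \land \lnot x1   [double negation]
= (x3 \land \lnot x1 \land \lnot x1) \lor (\lnot x3 \land x1 \land \lnot x1)   [distribute \land over \lor]
= x3 \land \lnot x1   [simplify]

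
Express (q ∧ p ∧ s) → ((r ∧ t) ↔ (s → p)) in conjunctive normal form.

(q ∧ p ∧ s) → ((r ∧ t) ↔ (s → p))
≡ ¬(q ∧ p ∧ s) ∨ ((r ∧ t) ↔ (s → p))   (eliminate →)
≡ ¬(q ∧ p ∧ s) ∨ (((r ∧ t) → (s → p)) ∧ ((s → p) → (r ∧ t)))   (eliminate ↔)
≡ ¬(q ∧ p ∧ s) ∨ ((¬(r ∧ t) ∨ (s → p)) ∧ ((s → p) → (r ∧ t)))   (eliminate →)
≡ ¬(q ∧ p ∧ s) ∨ ((¬(r ∧ t) ∨ ¬s ∨ p) ∧ ((s → p) → (r ∧ t)))   (eliminate →)
≡ ¬(q ∧ p ∧ s) ∨ ((¬(r ∧ t) ∨ ¬s ∨ p) ∧ (¬(s → p) ∨ (r ∧ t)))   (eliminate →)
≡ ¬(q ∧ p ∧ s) ∨ ((¬(r ∧ t) ∨ ¬s ∨ p) ∧ (¬(¬s ∨ p) ∨ (r ∧ t)))   (eliminate →)
≡ ¬q ∨ ¬p ∨ ¬s ∨ ((¬(r ∧ t) ∨ ¬s ∨ p) ∧ (¬(¬s ∨ p) ∨ (r ∧ t)))   (De Morgan)
≡ ¬q ∨ ¬p ∨ ¬s ∨ ((¬r ∨ ¬t ∨ ¬s ∨ p) ∧ (¬(¬s ∨ p) ∨ (r ∧ t)))   (De Morgan)
≡ ¬q ∨ ¬p ∨ ¬s ∨ ((¬r ∨ ¬t ∨ ¬s ∨ p) ∧ ((¬¬s ∧ ¬p) ∨ (r ∧ t)))   (De Morgan)
≡ ¬q ∨ ¬p ∨ ¬s ∨ ((¬r ∨ ¬t ∨ ¬s ∨ p) ∧ ((s ∧ ¬p) ∨ (r ∧ t)))   (double negation)
≡ (¬q ∨ ¬p ∨ ¬s ∨ ¬r ∨ ¬t ∨ ¬s ∨ p) ∧ (¬q ∨ ¬p ∨ ¬s ∨ s ∨ r) ∧ (¬q ∨ ¬p ∨ ¬s ∨ s ∨ t) ∧ (¬q ∨ ¬p ∨ ¬s ∨ ¬p ∨ r) ∧ (¬q ∨ ¬p ∨ ¬s ∨ ¬p ∨ t)   (distribute ∨ over ∧)
≡ (¬q ∨ ¬p ∨ ¬s ∨ r) ∧ (¬q ∨ ¬p ∨ ¬s ∨ t)   (simplify)

(¬q ∨ ¬p ∨ ¬s ∨ r) ∧ (¬q ∨ ¬p ∨ ¬s ∨ t)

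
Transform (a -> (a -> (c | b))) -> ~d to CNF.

(a -> (a -> (c | b))) -> ~d
≡ ~(a -> (a -> (c | b))) | ~d   (eliminate ->)
≡ ~(~a | (a -> (c | b))) | ~d   (eliminate ->)
≡ ~(~a | ~a | c | b) | ~d   (eliminate ->)
≡ (~~a & ~~a & ~c & ~b) | ~d   (De Morgan)
≡ (a & ~~a & ~c & ~b) | ~d   (double negation)
≡ (a & a & ~c & ~b) | ~d   (double negation)
≡ (a | ~d) & (a | ~d) & (~c | ~d) & (~b | ~d)   (distribute | over &)
≡ (a | ~d) & (~c | ~d) & (~b | ~d)   (simplify)

(a | ~d) & (~c | ~d) & (~b | ~d)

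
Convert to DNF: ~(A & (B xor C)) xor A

~(A & (B xor C)) xor A
≡ (~(A & (B xor C)) & ~A) | (~~(A & (B xor C)) & A)   (expand xor)
≡ (~(A & ((B & ~C) | (~B & C))) & ~A) | (~~(A & (B xor C)) & A)   (expand xor)
≡ (~(A & ((B & ~C) | (~B & C))) & ~A) | (~~(A & ((B & ~C) | (~B & C))) & A)   (expand xor)
≡ ((~A | ~((B & ~C) | (~B & C))) & ~A) | (~~(A & ((B & ~C) | (~B & C))) & A)   (De Morgan)
≡ ((~A | (~(B & ~C) & ~(~B & C))) & ~A) | (~~(A & ((B & ~C) | (~B & C))) & A)   (De Morgan)
≡ ((~A | ((~B | ~~C) & ~(~B & C))) & ~A) | (~~(A & ((B & ~C) | (~B & C))) & A)   (De Morgan)
≡ ((~A | ((~B | C) & ~(~B & C))) & ~A) | (~~(A & ((B & ~C) | (~B & C))) & A)   (double negation)
≡ ((~A | ((~B | C) & (~~B | ~C))) & ~A) | (~~(A & ((B & ~C) | (~B & C))) & A)   (De Morgan)
≡ ((~A | ((~B | C) & (B | ~C))) & ~A) | (~~(A & ((B & ~C) | (~B & C))) & A)   (double negation)
≡ ((~A | ((~B | C) & (B | ~C))) & ~A) | (A & ((B & ~C) | (~B & C)) & A)   (double negation)
≡ (~A & ~A) | (~B & B & ~A) | (~B & ~C & ~A) | (C & B & ~A) | (C & ~C & ~A) | (A & B & ~C & A) | (A & ~B & C & A)   (distribute & over |)
≡ ~A | (A & B & ~C) | (A & ~B & C)   (simplify)

~A | (A & B & ~C) | (A & ~B & C)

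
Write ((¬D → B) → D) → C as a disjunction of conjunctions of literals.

B ∧ ¬D ∨ C

((¬D → B) → D) → C
≡ ¬((¬D → B) → D) ∨ C   — eliminate →
≡ ¬(¬(¬D → B) ∨ D) ∨ C   — eliminate →
≡ ¬(¬(¬¬D ∨ B) ∨ D) ∨ C   — eliminate →
≡ ¬¬(¬¬D ∨ B) ∧ ¬D ∨ C   — De Morgan
≡ (¬¬D ∨ B) ∧ ¬D ∨ C   — double negation
≡ (D ∨ B) ∧ ¬D ∨ C   — double negation
≡ D ∧ ¬D ∨ B ∧ ¬D ∨ C   — distribute ∧ over ∨
≡ B ∧ ¬D ∨ C   — simplify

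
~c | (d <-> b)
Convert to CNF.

~c | (d <-> b)
= ~c | ((d -> b) & (b -> d))   [eliminate <->]
= ~c | ((~d | b) & (b -> d))   [eliminate ->]
= ~c | ((~d | b) & (~b | d))   [eliminate ->]
= (~c | ~d | b) & (~c | ~b | d)   [distribute | over &]

(~c | ~d | b) & (~c | ~b | d)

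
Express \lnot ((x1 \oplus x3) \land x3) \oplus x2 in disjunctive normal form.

\lnot ((x1 \oplus x3) \land x3) \oplus x2
≡ (\lnot ((x1 \oplus x3) \land x3) \land \lnot x2) \lor (\lnot \lnot ((x1 \oplus x3) \land x3) \land x2)   — expand \oplus
≡ (\lnot (((x1 \land \lnot x3) \lor (\lnot x1 \land x3)) \land x3) \land \lnot x2) \lor (\lnot \lnot ((x1 \oplus x3) \land x3) \land x2)   — expand \oplus
≡ (\lnot (((x1 \land \lnot x3) \lor (\lnot x1 \land x3)) \land x3) \land \lnot x2) \lor (\lnot \lnot (((x1 \land \lnot x3) \lor (\lnot x1 \land x3)) \land x3) \land x2)   — expand \oplus
≡ ((\lnot ((x1 \land \lnot x3) \lor (\lnot x1 \land x3)) \lor \lnot x3) \land \lnot x2) \lor (\lnot \lnot (((x1 \land \lnot x3) \lor (\lnot x1 \land x3)) \land x3) \land x2)   — De Morgan
≡ (((\lnot (x1 \land \lnot x3) \land \lnot (\lnot x1 \land x3)) \lor \lnot x3) \land \lnot x2) \lor (\lnot \lnot (((x1 \land \lnot x3) \lor (\lnot x1 \land x3)) \land x3) \land x2)   — De Morgan
≡ ((((\lnot x1 \lor \lnot \lnot x3) \land \lnot (\lnot x1 \land x3)) \lor \lnot x3) \land \lnot x2) \lor (\lnot \lnot (((x1 \land \lnot x3) \lor (\lnot x1 \land x3)) \land x3) \land x2)   — De Morgan
≡ ((((\lnot x1 \lor x3) \land \lnot (\lnot x1 \land x3)) \lor \lnot x3) \land \lnot x2) \lor (\lnot \lnot (((x1 \land \lnot x3) \lor (\lnot x1 \land x3)) \land x3) \land x2)   — double negation
≡ ((((\lnot x1 \lor x3) \land (\lnot \lnot x1 \lor \lnot x3)) \lor \lnot x3) \land \lnot x2) \lor (\lnot \lnot (((x1 \land \lnot x3) \lor (\lnot x1 \land x3)) \land x3) \land x2)   — De Morgan
≡ ((((\lnot x1 \lor x3) \land (x1 \lor \lnot x3)) \lor \lnot x3) \land \lnot x2) \lor (\lnot \lnot (((x1 \land \lnot x3) \lor (\lnot x1 \land x3)) \land x3) \land x2)   — double negation
≡ ((((\lnot x1 \lor x3) \land (x1 \lor \lnot x3)) \lor \lnot x3) \land \lnot x2) \lor (((x1 \land \lnot x3) \lor (\lnot x1 \land x3)) \land x3 \land x2)   — double negation
≡ (\lnot x1 \land x1 \land \lnot x2) \lor (\lnot x1 \land \lnot x3 \land \lnot x2) \lor (x3 \land x1 \land \lnot x2) \lor (x3 \land \lnot x3 \land \lnot x2) \lor (\lnot x3 \land \lnot x2) \lor (x1 \land \lnot x3 \land x3 \land x2) \lor (\lnot x1 \land x3 \land x3 \land x2)   — distribute \land over \lor
≡ (x3 \land x1 \land \lnot x2) \lor (\lnot x3 \land \lnot x2) \lor (\lnot x1 \land x3 \land x2)   — simplify

(x3 \land x1 \land \lnot x2) \lor (\lnot x3 \land \lnot x2) \lor (\lnot x1 \land x3 \land x2)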